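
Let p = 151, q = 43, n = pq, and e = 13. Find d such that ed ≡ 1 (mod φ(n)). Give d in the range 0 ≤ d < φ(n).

φ(n) = (p−1)(q−1) = 150·42 = 6300.
Need d with 13·d ≡ 1 (mod 6300). Apply the extended Euclidean algorithm:
6300 = 484×13 + 8
13 = 1×8 + 5
8 = 1×5 + 3
5 = 1×3 + 2
3 = 1×2 + 1
2 = 2×1 + 0
Back-substitute:
1 = 3 − 2
1 = −5 + 2·3
1 = 2·8 − 3·5
1 = −3·13 + 5·8
1 = 5·6300 − 2423·13
So 13·(-2423) ≡ 1 (mod 6300), hence d ≡ -2423 ≡ 3877 (mod 6300).

3877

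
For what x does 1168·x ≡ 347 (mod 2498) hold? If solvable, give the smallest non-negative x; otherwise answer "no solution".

gcd(1168, 2498):
2498 = 2*1168 + 162
1168 = 7*162 + 34
162 = 4*34 + 26
34 = 1*26 + 8
26 = 3*8 + 2
8 = 4*2 + 0
gcd = 2, but 2 ∤ 347, so the congruence has no solution.

no solution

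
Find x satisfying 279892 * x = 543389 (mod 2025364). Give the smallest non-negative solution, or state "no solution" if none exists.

no solution

gcd(279892, 2025364):
2025364 = 7·279892 + 66120
279892 = 4·66120 + 15412
66120 = 4·15412 + 4472
15412 = 3·4472 + 1996
4472 = 2·1996 + 480
1996 = 4·480 + 76
480 = 6·76 + 24
76 = 3·24 + 4
24 = 6·4 + 0
gcd = 4, but 4 ∤ 543389, so the congruence has no solution.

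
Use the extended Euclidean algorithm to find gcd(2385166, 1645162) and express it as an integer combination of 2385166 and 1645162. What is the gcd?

Repeated division:
2385166 = 1*1645162 + 740004
1645162 = 2*740004 + 165154
740004 = 4*165154 + 79388
165154 = 2*79388 + 6378
79388 = 12*6378 + 2852
6378 = 2*2852 + 674
2852 = 4*674 + 156
674 = 4*156 + 50
156 = 3*50 + 6
50 = 8*6 + 2
6 = 3*2 + 0
gcd(2385166, 1645162) = 2.
Working backward:
2 = 50 − 8·6
2 = −8·156 + 25·50
2 = 25·674 − 108·156
2 = −108·2852 + 457·674
2 = 457·6378 − 1022·2852
2 = −1022·79388 + 12721·6378
2 = 12721·165154 − 26464·79388
2 = −26464·740004 + 118577·165154
2 = 118577·1645162 − 263618·740004
2 = −263618·2385166 + 382195·1645162
So 2 = (-263618)·2385166 + (382195)·1645162.

2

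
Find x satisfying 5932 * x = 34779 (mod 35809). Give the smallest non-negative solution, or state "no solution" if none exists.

First find gcd(5932, 35809):
35809 = 6·5932 + 217
5932 = 27·217 + 73
217 = 2·73 + 71
73 = 1·71 + 2
71 = 35·2 + 1
2 = 2·1 + 0
gcd = 1, so a unique solution mod 35809 exists.
Back-substitute for the Bézout coefficients:
1 = 71 − 35·2
1 = −35·73 + 36·71
1 = 36·217 − 107·73
1 = −107·5932 + 2925·217
1 = 2925·35809 − 17657·5932
So 5932·(-17657) ≡ 1 (mod 35809), giving 5932⁻¹ ≡ 18152.
x ≡ 5932⁻¹·34779 ≡ 18152·34779 ≡ 31547 (mod 35809).

31547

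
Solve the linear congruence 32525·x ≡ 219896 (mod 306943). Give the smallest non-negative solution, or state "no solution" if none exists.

First find gcd(32525, 306943):
306943 = 9·32525 + 14218
32525 = 2·14218 + 4089
14218 = 3·4089 + 1951
4089 = 2·1951 + 187
1951 = 10·187 + 81
187 = 2·81 + 25
81 = 3·25 + 6
25 = 4·6 + 1
6 = 6·1 + 0
gcd = 1, so a unique solution mod 306943 exists.
Back-substitute for the Bézout coefficients:
1 = 25 − 4·6
1 = −4·81 + 13·25
1 = 13·187 − 30·81
1 = −30·1951 + 313·187
1 = 313·4089 − 656·1951
1 = −656·14218 + 2281·4089
1 = 2281·32525 − 5218·14218
1 = −5218·306943 + 49243·32525
So 32525·(49243) ≡ 1 (mod 306943), giving 32525⁻¹ ≡ 49243.
x ≡ 32525⁻¹·219896 ≡ 49243·219896 ≡ 3574 (mod 306943).

3574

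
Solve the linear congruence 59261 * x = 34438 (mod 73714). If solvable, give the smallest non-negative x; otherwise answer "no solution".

First find gcd(59261, 73714):
73714 = 1×59261 + 14453
59261 = 4×14453 + 1449
14453 = 9×1449 + 1412
1449 = 1×1412 + 37
1412 = 38×37 + 6
37 = 6×6 + 1
6 = 6×1 + 0
gcd = 1, so a unique solution mod 73714 exists.
Back-substitute for the Bézout coefficients:
1 = 37 − 6·6
1 = −6·1412 + 229·37
1 = 229·1449 − 235·1412
1 = −235·14453 + 2344·1449
1 = 2344·59261 − 9611·14453
1 = −9611·73714 + 11955·59261
So 59261·(11955) ≡ 1 (mod 73714), giving 59261⁻¹ ≡ 11955.
x ≡ 59261⁻¹·34438 ≡ 11955·34438 ≡ 13600 (mod 73714).

13600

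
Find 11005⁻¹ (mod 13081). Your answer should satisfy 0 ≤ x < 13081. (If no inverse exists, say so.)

4165

gcd(13081, 11005) by repeated division:
13081 = 1*11005 + 2076
11005 = 5*2076 + 625
2076 = 3*625 + 201
625 = 3*201 + 22
201 = 9*22 + 3
22 = 7*3 + 1
3 = 3*1 + 0
gcd = 1, so the inverse exists. Back-substitute:
1 = 22 − 7·3
1 = −7·201 + 64·22
1 = 64·625 − 199·201
1 = −199·2076 + 661·625
1 = 661·11005 − 3504·2076
1 = −3504·13081 + 4165·11005
So 11005·4165 ≡ 1 (mod 13081).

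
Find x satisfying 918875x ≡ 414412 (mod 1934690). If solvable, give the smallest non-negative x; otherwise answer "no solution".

gcd(918875, 1934690):
1934690 = 2·918875 + 96940
918875 = 9·96940 + 46415
96940 = 2·46415 + 4110
46415 = 11·4110 + 1205
4110 = 3·1205 + 495
1205 = 2·495 + 215
495 = 2·215 + 65
215 = 3·65 + 20
65 = 3·20 + 5
20 = 4·5 + 0
gcd = 5, but 5 ∤ 414412, so the congruence has no solution.

no solution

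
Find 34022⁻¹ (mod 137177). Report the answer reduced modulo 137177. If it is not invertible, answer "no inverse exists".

103796

Extended Euclidean algorithm:
137177 = 4*34022 + 1089
34022 = 31*1089 + 263
1089 = 4*263 + 37
263 = 7*37 + 4
37 = 9*4 + 1
4 = 4*1 + 0
Since gcd(34022, 137177) = 1, back-substitute to write 1 as a combination:
1 = 37 − 9·4
1 = −9·263 + 64·37
1 = 64·1089 − 265·263
1 = −265·34022 + 8279·1089
1 = 8279·137177 − 33381·34022
So 34022·(-33381) ≡ 1 (mod 137177), and -33381 ≡ 103796 (mod 137177).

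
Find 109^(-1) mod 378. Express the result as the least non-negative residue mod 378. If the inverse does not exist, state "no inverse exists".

163

Extended Euclidean algorithm:
378 = 3*109 + 51
109 = 2*51 + 7
51 = 7*7 + 2
7 = 3*2 + 1
2 = 2*1 + 0
The gcd is 1. Working backward:
1 = 7 − 3·2
1 = −3·51 + 22·7
1 = 22·109 − 47·51
1 = −47·378 + 163·109
So 109·163 ≡ 1 (mod 378).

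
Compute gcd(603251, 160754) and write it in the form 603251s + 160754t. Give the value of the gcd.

Apply Euclid's algorithm to 603251 and 160754:
603251 = 3·160754 + 120989
160754 = 1·120989 + 39765
120989 = 3·39765 + 1694
39765 = 23·1694 + 803
1694 = 2·803 + 88
803 = 9·88 + 11
88 = 8·11 + 0
gcd(603251, 160754) = 11.
Back-substituting:
11 = 803 − 9·88
11 = −9·1694 + 19·803
11 = 19·39765 − 446·1694
11 = −446·120989 + 1357·39765
11 = 1357·160754 − 1803·120989
11 = −1803·603251 + 6766·160754
So 11 = (-1803)·603251 + (6766)·160754.

11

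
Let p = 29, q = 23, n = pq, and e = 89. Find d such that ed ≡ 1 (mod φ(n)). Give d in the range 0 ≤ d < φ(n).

353

φ(n) = (p−1)(q−1) = 28·22 = 616.
Need d with 89·d ≡ 1 (mod 616). Apply the extended Euclidean algorithm:
616 = 6×89 + 82
89 = 1×82 + 7
82 = 11×7 + 5
7 = 1×5 + 2
5 = 2×2 + 1
2 = 2×1 + 0
Back-substitute:
1 = 5 − 2·2
1 = −2·7 + 3·5
1 = 3·82 − 35·7
1 = −35·89 + 38·82
1 = 38·616 − 263·89
So 89·(-263) ≡ 1 (mod 616), hence d ≡ -263 ≡ 353 (mod 616).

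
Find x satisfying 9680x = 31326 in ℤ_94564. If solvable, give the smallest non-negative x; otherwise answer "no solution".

no solution

gcd(9680, 94564):
94564 = 9×9680 + 7444
9680 = 1×7444 + 2236
7444 = 3×2236 + 736
2236 = 3×736 + 28
736 = 26×28 + 8
28 = 3×8 + 4
8 = 2×4 + 0
gcd = 4, but 4 ∤ 31326, so the congruence has no solution.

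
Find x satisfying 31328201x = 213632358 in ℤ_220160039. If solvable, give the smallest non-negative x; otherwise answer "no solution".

First find gcd(31328201, 220160039):
220160039 = 7*31328201 + 862632
31328201 = 36*862632 + 273449
862632 = 3*273449 + 42285
273449 = 6*42285 + 19739
42285 = 2*19739 + 2807
19739 = 7*2807 + 90
2807 = 31*90 + 17
90 = 5*17 + 5
17 = 3*5 + 2
5 = 2*2 + 1
2 = 2*1 + 0
gcd = 1, so a unique solution mod 220160039 exists.
Back-substitute for the Bézout coefficients:
1 = 5 − 2·2
1 = −2·17 + 7·5
1 = 7·90 − 37·17
1 = −37·2807 + 1154·90
1 = 1154·19739 − 8115·2807
1 = −8115·42285 + 17384·19739
1 = 17384·273449 − 112419·42285
1 = −112419·862632 + 354641·273449
1 = 354641·31328201 − 12879495·862632
1 = −12879495·220160039 + 90511106·31328201
So 31328201·(90511106) ≡ 1 (mod 220160039), giving 31328201⁻¹ ≡ 90511106.
x ≡ 31328201⁻¹·213632358 ≡ 90511106·213632358 ≡ 18216306 (mod 220160039).

18216306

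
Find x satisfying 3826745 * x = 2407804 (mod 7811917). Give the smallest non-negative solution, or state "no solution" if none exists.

7085512

First find gcd(3826745, 7811917):
7811917 = 2·3826745 + 158427
3826745 = 24·158427 + 24497
158427 = 6·24497 + 11445
24497 = 2·11445 + 1607
11445 = 7·1607 + 196
1607 = 8·196 + 39
196 = 5·39 + 1
39 = 39·1 + 0
gcd = 1, so a unique solution mod 7811917 exists.
Back-substitute for the Bézout coefficients:
1 = 196 − 5·39
1 = −5·1607 + 41·196
1 = 41·11445 − 292·1607
1 = −292·24497 + 625·11445
1 = 625·158427 − 4042·24497
1 = −4042·3826745 + 97633·158427
1 = 97633·7811917 − 199308·3826745
So 3826745·(-199308) ≡ 1 (mod 7811917), giving 3826745⁻¹ ≡ 7612609.
x ≡ 3826745⁻¹·2407804 ≡ 7612609·2407804 ≡ 7085512 (mod 7811917).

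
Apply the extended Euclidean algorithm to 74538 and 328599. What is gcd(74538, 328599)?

Repeated division:
328599 = 4×74538 + 30447
74538 = 2×30447 + 13644
30447 = 2×13644 + 3159
13644 = 4×3159 + 1008
3159 = 3×1008 + 135
1008 = 7×135 + 63
135 = 2×63 + 9
63 = 7×9 + 0
gcd(74538, 328599) = 9.
Back-substituting:
9 = 135 − 2·63
9 = −2·1008 + 15·135
9 = 15·3159 − 47·1008
9 = −47·13644 + 203·3159
9 = 203·30447 − 453·13644
9 = −453·74538 + 1109·30447
9 = 1109·328599 − 4889·74538
So 9 = (1109)·328599 + (-4889)·74538.

9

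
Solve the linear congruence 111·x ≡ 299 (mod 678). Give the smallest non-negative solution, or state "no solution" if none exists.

no solution

gcd(111, 678):
678 = 6*111 + 12
111 = 9*12 + 3
12 = 4*3 + 0
gcd = 3, but 3 ∤ 299, so the congruence has no solution.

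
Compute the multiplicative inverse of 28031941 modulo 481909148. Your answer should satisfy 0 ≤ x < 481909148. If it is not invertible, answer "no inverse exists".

Compute gcd(28031941, 481909148):
481909148 = 17*28031941 + 5366151
28031941 = 5*5366151 + 1201186
5366151 = 4*1201186 + 561407
1201186 = 2*561407 + 78372
561407 = 7*78372 + 12803
78372 = 6*12803 + 1554
12803 = 8*1554 + 371
1554 = 4*371 + 70
371 = 5*70 + 21
70 = 3*21 + 7
21 = 3*7 + 0
The gcd is 7, not 1, hence no inverse exists.

no inverse exists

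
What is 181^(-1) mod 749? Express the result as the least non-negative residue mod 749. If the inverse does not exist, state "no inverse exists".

629

Apply the Euclidean algorithm to 749 and 181:
749 = 4*181 + 25
181 = 7*25 + 6
25 = 4*6 + 1
6 = 6*1 + 0
gcd = 1, so the inverse exists. Back-substitute:
1 = 25 − 4·6
1 = −4·181 + 29·25
1 = 29·749 − 120·181
Thus 181·(-120) ≡ 1 (mod 749); reducing, -120 mod 749 = 629.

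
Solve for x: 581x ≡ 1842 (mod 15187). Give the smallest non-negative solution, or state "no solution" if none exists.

6721

First find gcd(581, 15187):
15187 = 26·581 + 81
581 = 7·81 + 14
81 = 5·14 + 11
14 = 1·11 + 3
11 = 3·3 + 2
3 = 1·2 + 1
2 = 2·1 + 0
gcd = 1, so a unique solution mod 15187 exists.
Back-substitute for the Bézout coefficients:
1 = 3 − 2
1 = −11 + 4·3
1 = 4·14 − 5·11
1 = −5·81 + 29·14
1 = 29·581 − 208·81
1 = −208·15187 + 5437·581
So 581·(5437) ≡ 1 (mod 15187), giving 581⁻¹ ≡ 5437.
x ≡ 581⁻¹·1842 ≡ 5437·1842 ≡ 6721 (mod 15187).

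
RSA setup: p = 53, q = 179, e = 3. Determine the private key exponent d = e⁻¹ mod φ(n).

φ(n) = (p−1)(q−1) = 52·178 = 9256.
Need d with 3·d ≡ 1 (mod 9256). Apply the extended Euclidean algorithm:
9256 = 3085*3 + 1
3 = 3*1 + 0
Back-substitute:
1 = 9256 − 3085·3
So 3·(-3085) ≡ 1 (mod 9256), hence d ≡ -3085 ≡ 6171 (mod 9256).

6171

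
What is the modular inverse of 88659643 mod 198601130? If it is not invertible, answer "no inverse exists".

Run Euclid on (198601130, 88659643):
198601130 = 2×88659643 + 21281844
88659643 = 4×21281844 + 3532267
21281844 = 6×3532267 + 88242
3532267 = 40×88242 + 2587
88242 = 34×2587 + 284
2587 = 9×284 + 31
284 = 9×31 + 5
31 = 6×5 + 1
5 = 5×1 + 0
The gcd is 1. Working backward:
1 = 31 − 6·5
1 = −6·284 + 55·31
1 = 55·2587 − 501·284
1 = −501·88242 + 17089·2587
1 = 17089·3532267 − 684061·88242
1 = −684061·21281844 + 4121455·3532267
1 = 4121455·88659643 − 17169881·21281844
1 = −17169881·198601130 + 38461217·88659643
So 88659643·38461217 ≡ 1 (mod 198601130).

38461217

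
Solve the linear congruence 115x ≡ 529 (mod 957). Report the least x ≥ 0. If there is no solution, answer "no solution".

196

First find gcd(115, 957):
957 = 8·115 + 37
115 = 3·37 + 4
37 = 9·4 + 1
4 = 4·1 + 0
gcd = 1, so a unique solution mod 957 exists.
Back-substitute for the Bézout coefficients:
1 = 37 − 9·4
1 = −9·115 + 28·37
1 = 28·957 − 233·115
So 115·(-233) ≡ 1 (mod 957), giving 115⁻¹ ≡ 724.
x ≡ 115⁻¹·529 ≡ 724·529 ≡ 196 (mod 957).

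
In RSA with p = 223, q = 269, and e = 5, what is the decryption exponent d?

47597

φ(n) = (p−1)(q−1) = 222·268 = 59496.
Need d with 5·d ≡ 1 (mod 59496). Apply the extended Euclidean algorithm:
59496 = 11899·5 + 1
5 = 5·1 + 0
Back-substitute:
1 = 59496 − 11899·5
So 5·(-11899) ≡ 1 (mod 59496), hence d ≡ -11899 ≡ 47597 (mod 59496).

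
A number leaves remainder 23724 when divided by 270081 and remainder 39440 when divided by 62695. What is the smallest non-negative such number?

Write x = 23724 + 270081·k. Then 270081·k ≡ 39440 − 23724 ≡ 15716 (mod 62695).
Need 270081⁻¹ mod 62695. Extended Euclid on (62695, 19301):
62695 = 3·19301 + 4792
19301 = 4·4792 + 133
4792 = 36·133 + 4
133 = 33·4 + 1
4 = 4·1 + 0
Back-substitute:
1 = 133 − 33·4
1 = −33·4792 + 1189·133
1 = 1189·19301 − 4789·4792
1 = −4789·62695 + 15556·19301
270081⁻¹ ≡ 15556 (mod 62695), so k ≡ 15556·15716 ≡ 30291 (mod 62695).
x = 23724 + 270081·30291 = 8181047295.

8181047295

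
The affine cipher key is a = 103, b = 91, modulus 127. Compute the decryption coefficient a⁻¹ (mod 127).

37

Run Euclid on (127, 103):
127 = 1·103 + 24
103 = 4·24 + 7
24 = 3·7 + 3
7 = 2·3 + 1
3 = 3·1 + 0
Since gcd(103, 127) = 1, back-substitute to write 1 as a combination:
1 = 7 − 2·3
1 = −2·24 + 7·7
1 = 7·103 − 30·24
1 = −30·127 + 37·103
So 103·37 ≡ 1 (mod 127).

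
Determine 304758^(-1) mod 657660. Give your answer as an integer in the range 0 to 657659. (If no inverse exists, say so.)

no inverse exists

Euclidean algorithm on 657660, 304758:
657660 = 2×304758 + 48144
304758 = 6×48144 + 15894
48144 = 3×15894 + 462
15894 = 34×462 + 186
462 = 2×186 + 90
186 = 2×90 + 6
90 = 15×6 + 0
The gcd is 6, not 1, hence no inverse exists.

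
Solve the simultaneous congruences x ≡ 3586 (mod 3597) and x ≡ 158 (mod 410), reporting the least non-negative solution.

Write x = 3586 + 3597·k. Then 3597·k ≡ 158 − 3586 ≡ 262 (mod 410).
Need 3597⁻¹ mod 410. Extended Euclid on (410, 317):
410 = 1·317 + 93
317 = 3·93 + 38
93 = 2·38 + 17
38 = 2·17 + 4
17 = 4·4 + 1
4 = 4·1 + 0
Back-substitute:
1 = 17 − 4·4
1 = −4·38 + 9·17
1 = 9·93 − 22·38
1 = −22·317 + 75·93
1 = 75·410 − 97·317
3597⁻¹ ≡ 313 (mod 410), so k ≡ 313·262 ≡ 6 (mod 410).
x = 3586 + 3597·6 = 25168.

25168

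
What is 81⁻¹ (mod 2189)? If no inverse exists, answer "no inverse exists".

Run Euclid on (2189, 81):
2189 = 27×81 + 2
81 = 40×2 + 1
2 = 2×1 + 0
The gcd is 1. Working backward:
1 = 81 − 40·2
1 = −40·2189 + 1081·81
So 81·1081 ≡ 1 (mod 2189).

1081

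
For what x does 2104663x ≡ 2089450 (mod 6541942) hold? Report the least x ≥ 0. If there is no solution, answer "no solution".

First find gcd(2104663, 6541942):
6541942 = 3*2104663 + 227953
2104663 = 9*227953 + 53086
227953 = 4*53086 + 15609
53086 = 3*15609 + 6259
15609 = 2*6259 + 3091
6259 = 2*3091 + 77
3091 = 40*77 + 11
77 = 7*11 + 0
gcd = 11 and 11 | 2089450, so solutions exist. Divide through by 11: 191333x ≡ 189950 (mod 594722).
Now find 191333⁻¹ mod 594722:
594722 = 3·191333 + 20723
191333 = 9·20723 + 4826
20723 = 4·4826 + 1419
4826 = 3·1419 + 569
1419 = 2·569 + 281
569 = 2·281 + 7
281 = 40·7 + 1
7 = 7·1 + 0
Back-substitute:
1 = 281 − 40·7
1 = −40·569 + 81·281
1 = 81·1419 − 202·569
1 = −202·4826 + 687·1419
1 = 687·20723 − 2950·4826
1 = −2950·191333 + 27237·20723
1 = 27237·594722 − 84661·191333
So 191333·(-84661) ≡ 1 (mod 594722), i.e. 191333⁻¹ ≡ 510061.
Then x ≡ 510061·189950 ≡ 520652 (mod 594722); the smallest non-negative solution is x = 520652.

520652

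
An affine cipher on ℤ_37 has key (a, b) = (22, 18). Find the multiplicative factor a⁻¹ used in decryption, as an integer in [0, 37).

Apply the Euclidean algorithm to 37 and 22:
37 = 1×22 + 15
22 = 1×15 + 7
15 = 2×7 + 1
7 = 7×1 + 0
Since gcd(22, 37) = 1, back-substitute to write 1 as a combination:
1 = 15 − 2·7
1 = −2·22 + 3·15
1 = 3·37 − 5·22
So 22·(-5) ≡ 1 (mod 37), and -5 ≡ 32 (mod 37).

32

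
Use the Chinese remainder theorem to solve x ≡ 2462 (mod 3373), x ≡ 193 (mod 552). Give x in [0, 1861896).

Write x = 2462 + 3373·k. Then 3373·k ≡ 193 − 2462 ≡ 491 (mod 552).
Need 3373⁻¹ mod 552. Extended Euclid on (552, 61):
552 = 9×61 + 3
61 = 20×3 + 1
3 = 3×1 + 0
Back-substitute:
1 = 61 − 20·3
1 = −20·552 + 181·61
3373⁻¹ ≡ 181 (mod 552), so k ≡ 181·491 ≡ 551 (mod 552).
x = 2462 + 3373·551 = 1860985.

1860985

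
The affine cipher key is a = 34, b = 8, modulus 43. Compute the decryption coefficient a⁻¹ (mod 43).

19

Run Euclid on (43, 34):
43 = 1*34 + 9
34 = 3*9 + 7
9 = 1*7 + 2
7 = 3*2 + 1
2 = 2*1 + 0
The gcd is 1. Working backward:
1 = 7 − 3·2
1 = −3·9 + 4·7
1 = 4·34 − 15·9
1 = −15·43 + 19·34
So 34·19 ≡ 1 (mod 43).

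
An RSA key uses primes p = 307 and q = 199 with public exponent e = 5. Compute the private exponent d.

36353

φ(n) = (p−1)(q−1) = 306·198 = 60588.
Need d with 5·d ≡ 1 (mod 60588). Apply the extended Euclidean algorithm:
60588 = 12117*5 + 3
5 = 1*3 + 2
3 = 1*2 + 1
2 = 2*1 + 0
Back-substitute:
1 = 3 − 2
1 = −5 + 2·3
1 = 2·60588 − 24235·5
So 5·(-24235) ≡ 1 (mod 60588), hence d ≡ -24235 ≡ 36353 (mod 60588).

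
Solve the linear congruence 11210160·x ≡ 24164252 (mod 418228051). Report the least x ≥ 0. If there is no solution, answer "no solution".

390615248

First find gcd(11210160, 418228051):
418228051 = 37·11210160 + 3452131
11210160 = 3·3452131 + 853767
3452131 = 4·853767 + 37063
853767 = 23·37063 + 1318
37063 = 28·1318 + 159
1318 = 8·159 + 46
159 = 3·46 + 21
46 = 2·21 + 4
21 = 5·4 + 1
4 = 4·1 + 0
gcd = 1, so a unique solution mod 418228051 exists.
Back-substitute for the Bézout coefficients:
1 = 21 − 5·4
1 = −5·46 + 11·21
1 = 11·159 − 38·46
1 = −38·1318 + 315·159
1 = 315·37063 − 8858·1318
1 = −8858·853767 + 204049·37063
1 = 204049·3452131 − 825054·853767
1 = −825054·11210160 + 2679211·3452131
1 = 2679211·418228051 − 99955861·11210160
So 11210160·(-99955861) ≡ 1 (mod 418228051), giving 11210160⁻¹ ≡ 318272190.
x ≡ 11210160⁻¹·24164252 ≡ 318272190·24164252 ≡ 390615248 (mod 418228051).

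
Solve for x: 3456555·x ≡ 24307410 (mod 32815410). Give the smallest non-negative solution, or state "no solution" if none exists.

1452264

First find gcd(3456555, 32815410):
32815410 = 9×3456555 + 1706415
3456555 = 2×1706415 + 43725
1706415 = 39×43725 + 1140
43725 = 38×1140 + 405
1140 = 2×405 + 330
405 = 1×330 + 75
330 = 4×75 + 30
75 = 2×30 + 15
30 = 2×15 + 0
gcd = 15 and 15 | 24307410, so solutions exist. Divide through by 15: 230437x ≡ 1620494 (mod 2187694).
Now find 230437⁻¹ mod 2187694:
2187694 = 9·230437 + 113761
230437 = 2·113761 + 2915
113761 = 39·2915 + 76
2915 = 38·76 + 27
76 = 2·27 + 22
27 = 1·22 + 5
22 = 4·5 + 2
5 = 2·2 + 1
2 = 2·1 + 0
Back-substitute:
1 = 5 − 2·2
1 = −2·22 + 9·5
1 = 9·27 − 11·22
1 = −11·76 + 31·27
1 = 31·2915 − 1189·76
1 = −1189·113761 + 46402·2915
1 = 46402·230437 − 93993·113761
1 = −93993·2187694 + 892339·230437
So 230437⁻¹ ≡ 892339 (mod 2187694).
Then x ≡ 892339·1620494 ≡ 1452264 (mod 2187694); the smallest non-negative solution is x = 1452264.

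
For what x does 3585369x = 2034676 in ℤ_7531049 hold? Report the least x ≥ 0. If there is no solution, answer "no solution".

First find gcd(3585369, 7531049):
7531049 = 2×3585369 + 360311
3585369 = 9×360311 + 342570
360311 = 1×342570 + 17741
342570 = 19×17741 + 5491
17741 = 3×5491 + 1268
5491 = 4×1268 + 419
1268 = 3×419 + 11
419 = 38×11 + 1
11 = 11×1 + 0
gcd = 1, so a unique solution mod 7531049 exists.
Back-substitute for the Bézout coefficients:
1 = 419 − 38·11
1 = −38·1268 + 115·419
1 = 115·5491 − 498·1268
1 = −498·17741 + 1609·5491
1 = 1609·342570 − 31069·17741
1 = −31069·360311 + 32678·342570
1 = 32678·3585369 − 325171·360311
1 = −325171·7531049 + 683020·3585369
So 3585369·(683020) ≡ 1 (mod 7531049), giving 3585369⁻¹ ≡ 683020.
x ≡ 3585369⁻¹·2034676 ≡ 683020·2034676 ≡ 4867452 (mod 7531049).

4867452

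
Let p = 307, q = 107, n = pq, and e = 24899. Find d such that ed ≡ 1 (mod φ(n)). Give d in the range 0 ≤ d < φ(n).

φ(n) = (p−1)(q−1) = 306·106 = 32436.
Need d with 24899·d ≡ 1 (mod 32436). Apply the extended Euclidean algorithm:
32436 = 1×24899 + 7537
24899 = 3×7537 + 2288
7537 = 3×2288 + 673
2288 = 3×673 + 269
673 = 2×269 + 135
269 = 1×135 + 134
135 = 1×134 + 1
134 = 134×1 + 0
Back-substitute:
1 = 135 − 134
1 = −269 + 2·135
1 = 2·673 − 5·269
1 = −5·2288 + 17·673
1 = 17·7537 − 56·2288
1 = −56·24899 + 185·7537
1 = 185·32436 − 241·24899
So 24899·(-241) ≡ 1 (mod 32436), hence d ≡ -241 ≡ 32195 (mod 32436).

32195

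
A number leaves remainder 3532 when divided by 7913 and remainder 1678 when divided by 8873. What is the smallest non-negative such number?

Write x = 3532 + 7913·k. Then 7913·k ≡ 1678 − 3532 ≡ 7019 (mod 8873).
Need 7913⁻¹ mod 8873. Extended Euclid on (8873, 7913):
8873 = 1*7913 + 960
7913 = 8*960 + 233
960 = 4*233 + 28
233 = 8*28 + 9
28 = 3*9 + 1
9 = 9*1 + 0
Back-substitute:
1 = 28 − 3·9
1 = −3·233 + 25·28
1 = 25·960 − 103·233
1 = −103·7913 + 849·960
1 = 849·8873 − 952·7913
7913⁻¹ ≡ 7921 (mod 8873), so k ≡ 7921·7019 ≡ 8154 (mod 8873).
x = 3532 + 7913·8154 = 64526134.

64526134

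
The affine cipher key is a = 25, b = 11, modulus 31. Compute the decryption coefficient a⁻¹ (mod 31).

5

Extended Euclidean algorithm:
31 = 1×25 + 6
25 = 4×6 + 1
6 = 6×1 + 0
gcd = 1, so the inverse exists. Back-substitute:
1 = 25 − 4·6
1 = −4·31 + 5·25
So 25·5 ≡ 1 (mod 31).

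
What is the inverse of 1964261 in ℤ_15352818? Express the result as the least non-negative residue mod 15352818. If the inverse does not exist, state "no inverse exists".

no inverse exists

Euclidean algorithm on 15352818, 1964261:
15352818 = 7*1964261 + 1602991
1964261 = 1*1602991 + 361270
1602991 = 4*361270 + 157911
361270 = 2*157911 + 45448
157911 = 3*45448 + 21567
45448 = 2*21567 + 2314
21567 = 9*2314 + 741
2314 = 3*741 + 91
741 = 8*91 + 13
91 = 7*13 + 0
Since gcd = 13 > 1, 1964261 is not a unit mod 15352818.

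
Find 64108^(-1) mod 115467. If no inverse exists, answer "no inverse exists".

no inverse exists

Compute gcd(64108, 115467):
115467 = 1*64108 + 51359
64108 = 1*51359 + 12749
51359 = 4*12749 + 363
12749 = 35*363 + 44
363 = 8*44 + 11
44 = 4*11 + 0
The gcd is 11, not 1, hence no inverse exists.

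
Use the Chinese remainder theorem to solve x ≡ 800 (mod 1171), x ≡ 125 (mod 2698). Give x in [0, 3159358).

Write x = 800 + 1171·k. Then 1171·k ≡ 125 − 800 ≡ 2023 (mod 2698).
Need 1171⁻¹ mod 2698. Extended Euclid on (2698, 1171):
2698 = 2*1171 + 356
1171 = 3*356 + 103
356 = 3*103 + 47
103 = 2*47 + 9
47 = 5*9 + 2
9 = 4*2 + 1
2 = 2*1 + 0
Back-substitute:
1 = 9 − 4·2
1 = −4·47 + 21·9
1 = 21·103 − 46·47
1 = −46·356 + 159·103
1 = 159·1171 − 523·356
1 = −523·2698 + 1205·1171
1171⁻¹ ≡ 1205 (mod 2698), so k ≡ 1205·2023 ≡ 1421 (mod 2698).
x = 800 + 1171·1421 = 1664791.

1664791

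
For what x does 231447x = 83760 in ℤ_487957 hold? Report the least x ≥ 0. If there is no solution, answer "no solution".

239270

First find gcd(231447, 487957):
487957 = 2·231447 + 25063
231447 = 9·25063 + 5880
25063 = 4·5880 + 1543
5880 = 3·1543 + 1251
1543 = 1·1251 + 292
1251 = 4·292 + 83
292 = 3·83 + 43
83 = 1·43 + 40
43 = 1·40 + 3
40 = 13·3 + 1
3 = 3·1 + 0
gcd = 1, so a unique solution mod 487957 exists.
Back-substitute for the Bézout coefficients:
1 = 40 − 13·3
1 = −13·43 + 14·40
1 = 14·83 − 27·43
1 = −27·292 + 95·83
1 = 95·1251 − 407·292
1 = −407·1543 + 502·1251
1 = 502·5880 − 1913·1543
1 = −1913·25063 + 8154·5880
1 = 8154·231447 − 75299·25063
1 = −75299·487957 + 158752·231447
So 231447·(158752) ≡ 1 (mod 487957), giving 231447⁻¹ ≡ 158752.
x ≡ 231447⁻¹·83760 ≡ 158752·83760 ≡ 239270 (mod 487957).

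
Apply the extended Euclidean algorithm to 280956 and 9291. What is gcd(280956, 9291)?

3

Euclidean algorithm:
280956 = 30·9291 + 2226
9291 = 4·2226 + 387
2226 = 5·387 + 291
387 = 1·291 + 96
291 = 3·96 + 3
96 = 32·3 + 0
gcd(280956, 9291) = 3.
Working backward:
3 = 291 − 3·96
3 = −3·387 + 4·291
3 = 4·2226 − 23·387
3 = −23·9291 + 96·2226
3 = 96·280956 − 2903·9291
So 3 = (96)·280956 + (-2903)·9291.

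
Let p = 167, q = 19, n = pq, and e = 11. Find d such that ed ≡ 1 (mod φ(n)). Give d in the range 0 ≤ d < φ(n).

φ(n) = (p−1)(q−1) = 166·18 = 2988.
Need d with 11·d ≡ 1 (mod 2988). Apply the extended Euclidean algorithm:
2988 = 271·11 + 7
11 = 1·7 + 4
7 = 1·4 + 3
4 = 1·3 + 1
3 = 3·1 + 0
Back-substitute:
1 = 4 − 3
1 = −7 + 2·4
1 = 2·11 − 3·7
1 = −3·2988 + 815·11
So 11·815 ≡ 1 (mod 2988), hence d = 815.

815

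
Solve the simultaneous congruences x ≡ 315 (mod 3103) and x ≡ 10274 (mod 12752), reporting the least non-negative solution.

12787778

Write x = 315 + 3103·k. Then 3103·k ≡ 10274 − 315 ≡ 9959 (mod 12752).
Need 3103⁻¹ mod 12752. Extended Euclid on (12752, 3103):
12752 = 4·3103 + 340
3103 = 9·340 + 43
340 = 7·43 + 39
43 = 1·39 + 4
39 = 9·4 + 3
4 = 1·3 + 1
3 = 3·1 + 0
Back-substitute:
1 = 4 − 3
1 = −39 + 10·4
1 = 10·43 − 11·39
1 = −11·340 + 87·43
1 = 87·3103 − 794·340
1 = −794·12752 + 3263·3103
3103⁻¹ ≡ 3263 (mod 12752), so k ≡ 3263·9959 ≡ 4121 (mod 12752).
x = 315 + 3103·4121 = 12787778.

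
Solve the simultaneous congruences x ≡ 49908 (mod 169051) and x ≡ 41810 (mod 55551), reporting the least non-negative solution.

3367376777

Write x = 49908 + 169051·k. Then 169051·k ≡ 41810 − 49908 ≡ 47453 (mod 55551).
Need 169051⁻¹ mod 55551. Extended Euclid on (55551, 2398):
55551 = 23×2398 + 397
2398 = 6×397 + 16
397 = 24×16 + 13
16 = 1×13 + 3
13 = 4×3 + 1
3 = 3×1 + 0
Back-substitute:
1 = 13 − 4·3
1 = −4·16 + 5·13
1 = 5·397 − 124·16
1 = −124·2398 + 749·397
1 = 749·55551 − 17351·2398
169051⁻¹ ≡ 38200 (mod 55551), so k ≡ 38200·47453 ≡ 19919 (mod 55551).
x = 49908 + 169051·19919 = 3367376777.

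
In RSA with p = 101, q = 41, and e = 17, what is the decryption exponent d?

φ(n) = (p−1)(q−1) = 100·40 = 4000.
Need d with 17·d ≡ 1 (mod 4000). Apply the extended Euclidean algorithm:
4000 = 235*17 + 5
17 = 3*5 + 2
5 = 2*2 + 1
2 = 2*1 + 0
Back-substitute:
1 = 5 − 2·2
1 = −2·17 + 7·5
1 = 7·4000 − 1647·17
So 17·(-1647) ≡ 1 (mod 4000), hence d ≡ -1647 ≡ 2353 (mod 4000).

2353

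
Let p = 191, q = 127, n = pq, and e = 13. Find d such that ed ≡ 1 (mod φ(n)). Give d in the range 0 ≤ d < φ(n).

φ(n) = (p−1)(q−1) = 190·126 = 23940.
Need d with 13·d ≡ 1 (mod 23940). Apply the extended Euclidean algorithm:
23940 = 1841*13 + 7
13 = 1*7 + 6
7 = 1*6 + 1
6 = 6*1 + 0
Back-substitute:
1 = 7 − 6
1 = −13 + 2·7
1 = 2·23940 − 3683·13
So 13·(-3683) ≡ 1 (mod 23940), hence d ≡ -3683 ≡ 20257 (mod 23940).

20257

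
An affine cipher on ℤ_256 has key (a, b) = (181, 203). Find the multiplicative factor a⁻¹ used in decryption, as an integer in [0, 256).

Extended Euclidean algorithm:
256 = 1×181 + 75
181 = 2×75 + 31
75 = 2×31 + 13
31 = 2×13 + 5
13 = 2×5 + 3
5 = 1×3 + 2
3 = 1×2 + 1
2 = 2×1 + 0
The gcd is 1. Working backward:
1 = 3 − 2
1 = −5 + 2·3
1 = 2·13 − 5·5
1 = −5·31 + 12·13
1 = 12·75 − 29·31
1 = −29·181 + 70·75
1 = 70·256 − 99·181
Hence 181⁻¹ ≡ -99 ≡ 157 (mod 256).

157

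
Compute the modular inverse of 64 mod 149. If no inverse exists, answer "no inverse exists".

7

gcd(149, 64) by repeated division:
149 = 2×64 + 21
64 = 3×21 + 1
21 = 21×1 + 0
The gcd is 1. Working backward:
1 = 64 − 3·21
1 = −3·149 + 7·64
So 64·7 ≡ 1 (mod 149).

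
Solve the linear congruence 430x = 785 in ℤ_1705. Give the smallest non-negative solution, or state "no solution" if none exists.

First find gcd(430, 1705):
1705 = 3·430 + 415
430 = 1·415 + 15
415 = 27·15 + 10
15 = 1·10 + 5
10 = 2·5 + 0
gcd = 5 and 5 | 785, so solutions exist. Divide through by 5: 86x ≡ 157 (mod 341).
Now find 86⁻¹ mod 341:
341 = 3×86 + 83
86 = 1×83 + 3
83 = 27×3 + 2
3 = 1×2 + 1
2 = 2×1 + 0
Back-substitute:
1 = 3 − 2
1 = −83 + 28·3
1 = 28·86 − 29·83
1 = −29·341 + 115·86
So 86⁻¹ ≡ 115 (mod 341).
Then x ≡ 115·157 ≡ 323 (mod 341); the smallest non-negative solution is x = 323.

323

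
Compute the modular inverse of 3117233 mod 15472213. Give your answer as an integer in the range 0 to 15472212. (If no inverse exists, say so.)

Run Euclid on (15472213, 3117233):
15472213 = 4×3117233 + 3003281
3117233 = 1×3003281 + 113952
3003281 = 26×113952 + 40529
113952 = 2×40529 + 32894
40529 = 1×32894 + 7635
32894 = 4×7635 + 2354
7635 = 3×2354 + 573
2354 = 4×573 + 62
573 = 9×62 + 15
62 = 4×15 + 2
15 = 7×2 + 1
2 = 2×1 + 0
gcd = 1, so the inverse exists. Back-substitute:
1 = 15 − 7·2
1 = −7·62 + 29·15
1 = 29·573 − 268·62
1 = −268·2354 + 1101·573
1 = 1101·7635 − 3571·2354
1 = −3571·32894 + 15385·7635
1 = 15385·40529 − 18956·32894
1 = −18956·113952 + 53297·40529
1 = 53297·3003281 − 1404678·113952
1 = −1404678·3117233 + 1457975·3003281
1 = 1457975·15472213 − 7236578·3117233
Hence 3117233⁻¹ ≡ -7236578 ≡ 8235635 (mod 15472213).

8235635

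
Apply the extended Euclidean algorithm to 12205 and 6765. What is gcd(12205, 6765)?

5

Euclidean algorithm:
12205 = 1·6765 + 5440
6765 = 1·5440 + 1325
5440 = 4·1325 + 140
1325 = 9·140 + 65
140 = 2·65 + 10
65 = 6·10 + 5
10 = 2·5 + 0
gcd(12205, 6765) = 5.
Back-substituting:
5 = 65 − 6·10
5 = −6·140 + 13·65
5 = 13·1325 − 123·140
5 = −123·5440 + 505·1325
5 = 505·6765 − 628·5440
5 = −628·12205 + 1133·6765
So 5 = (-628)·12205 + (1133)·6765.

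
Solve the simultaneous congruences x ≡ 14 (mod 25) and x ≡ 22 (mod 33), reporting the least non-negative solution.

814

Write x = 14 + 25·k. Then 25·k ≡ 22 − 14 ≡ 8 (mod 33).
Need 25⁻¹ mod 33. Extended Euclid on (33, 25):
33 = 1*25 + 8
25 = 3*8 + 1
8 = 8*1 + 0
Back-substitute:
1 = 25 − 3·8
1 = −3·33 + 4·25
25⁻¹ ≡ 4 (mod 33), so k ≡ 4·8 ≡ 32 (mod 33).
x = 14 + 25·32 = 814.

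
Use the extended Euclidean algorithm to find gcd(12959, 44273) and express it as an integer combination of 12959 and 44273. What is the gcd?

Repeated division:
44273 = 3·12959 + 5396
12959 = 2·5396 + 2167
5396 = 2·2167 + 1062
2167 = 2·1062 + 43
1062 = 24·43 + 30
43 = 1·30 + 13
30 = 2·13 + 4
13 = 3·4 + 1
4 = 4·1 + 0
gcd(12959, 44273) = 1.
Working backward:
1 = 13 − 3·4
1 = −3·30 + 7·13
1 = 7·43 − 10·30
1 = −10·1062 + 247·43
1 = 247·2167 − 504·1062
1 = −504·5396 + 1255·2167
1 = 1255·12959 − 3014·5396
1 = −3014·44273 + 10297·12959
So 1 = (-3014)·44273 + (10297)·12959.

1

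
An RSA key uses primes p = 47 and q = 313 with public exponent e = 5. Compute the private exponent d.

5741

φ(n) = (p−1)(q−1) = 46·312 = 14352.
Need d with 5·d ≡ 1 (mod 14352). Apply the extended Euclidean algorithm:
14352 = 2870·5 + 2
5 = 2·2 + 1
2 = 2·1 + 0
Back-substitute:
1 = 5 − 2·2
1 = −2·14352 + 5741·5
So 5·5741 ≡ 1 (mod 14352), hence d = 5741.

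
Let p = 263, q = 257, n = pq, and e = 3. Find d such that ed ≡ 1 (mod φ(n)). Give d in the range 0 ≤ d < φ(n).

φ(n) = (p−1)(q−1) = 262·256 = 67072.
Need d with 3·d ≡ 1 (mod 67072). Apply the extended Euclidean algorithm:
67072 = 22357·3 + 1
3 = 3·1 + 0
Back-substitute:
1 = 67072 − 22357·3
So 3·(-22357) ≡ 1 (mod 67072), hence d ≡ -22357 ≡ 44715 (mod 67072).

44715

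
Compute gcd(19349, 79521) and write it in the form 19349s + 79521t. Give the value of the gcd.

1

Repeated division:
79521 = 4*19349 + 2125
19349 = 9*2125 + 224
2125 = 9*224 + 109
224 = 2*109 + 6
109 = 18*6 + 1
6 = 6*1 + 0
gcd(19349, 79521) = 1.
Working backward:
1 = 109 − 18·6
1 = −18·224 + 37·109
1 = 37·2125 − 351·224
1 = −351·19349 + 3196·2125
1 = 3196·79521 − 13135·19349
So 1 = (3196)·79521 + (-13135)·19349.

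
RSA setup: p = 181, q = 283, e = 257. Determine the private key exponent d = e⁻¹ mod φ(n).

10073

φ(n) = (p−1)(q−1) = 180·282 = 50760.
Need d with 257·d ≡ 1 (mod 50760). Apply the extended Euclidean algorithm:
50760 = 197×257 + 131
257 = 1×131 + 126
131 = 1×126 + 5
126 = 25×5 + 1
5 = 5×1 + 0
Back-substitute:
1 = 126 − 25·5
1 = −25·131 + 26·126
1 = 26·257 − 51·131
1 = −51·50760 + 10073·257
So 257·10073 ≡ 1 (mod 50760), hence d = 10073.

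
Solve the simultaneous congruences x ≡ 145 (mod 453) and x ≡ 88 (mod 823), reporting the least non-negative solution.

192670

Write x = 145 + 453·k. Then 453·k ≡ 88 − 145 ≡ 766 (mod 823).
Need 453⁻¹ mod 823. Extended Euclid on (823, 453):
823 = 1*453 + 370
453 = 1*370 + 83
370 = 4*83 + 38
83 = 2*38 + 7
38 = 5*7 + 3
7 = 2*3 + 1
3 = 3*1 + 0
Back-substitute:
1 = 7 − 2·3
1 = −2·38 + 11·7
1 = 11·83 − 24·38
1 = −24·370 + 107·83
1 = 107·453 − 131·370
1 = −131·823 + 238·453
453⁻¹ ≡ 238 (mod 823), so k ≡ 238·766 ≡ 425 (mod 823).
x = 145 + 453·425 = 192670.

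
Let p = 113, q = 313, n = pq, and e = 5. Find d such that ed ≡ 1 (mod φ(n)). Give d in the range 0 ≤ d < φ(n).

φ(n) = (p−1)(q−1) = 112·312 = 34944.
Need d with 5·d ≡ 1 (mod 34944). Apply the extended Euclidean algorithm:
34944 = 6988·5 + 4
5 = 1·4 + 1
4 = 4·1 + 0
Back-substitute:
1 = 5 − 4
1 = −34944 + 6989·5
So 5·6989 ≡ 1 (mod 34944), hence d = 6989.

6989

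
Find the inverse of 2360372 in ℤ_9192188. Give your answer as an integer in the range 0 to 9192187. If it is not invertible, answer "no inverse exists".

Compute gcd(2360372, 9192188):
9192188 = 3·2360372 + 2111072
2360372 = 1·2111072 + 249300
2111072 = 8·249300 + 116672
249300 = 2·116672 + 15956
116672 = 7·15956 + 4980
15956 = 3·4980 + 1016
4980 = 4·1016 + 916
1016 = 1·916 + 100
916 = 9·100 + 16
100 = 6·16 + 4
16 = 4·4 + 0
Since gcd = 4 > 1, 2360372 is not a unit mod 9192188.

no inverse exists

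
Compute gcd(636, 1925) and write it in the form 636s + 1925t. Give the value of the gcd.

1

Apply Euclid's algorithm to 1925 and 636:
1925 = 3·636 + 17
636 = 37·17 + 7
17 = 2·7 + 3
7 = 2·3 + 1
3 = 3·1 + 0
gcd(636, 1925) = 1.
Express as a combination:
1 = 7 − 2·3
1 = −2·17 + 5·7
1 = 5·636 − 187·17
1 = −187·1925 + 566·636
So 1 = (-187)·1925 + (566)·636.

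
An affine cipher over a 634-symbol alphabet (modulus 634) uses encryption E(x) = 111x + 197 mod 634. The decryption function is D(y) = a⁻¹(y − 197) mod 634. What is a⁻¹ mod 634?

337

Run Euclid on (634, 111):
634 = 5*111 + 79
111 = 1*79 + 32
79 = 2*32 + 15
32 = 2*15 + 2
15 = 7*2 + 1
2 = 2*1 + 0
gcd = 1, so the inverse exists. Back-substitute:
1 = 15 − 7·2
1 = −7·32 + 15·15
1 = 15·79 − 37·32
1 = −37·111 + 52·79
1 = 52·634 − 297·111
Thus 111·(-297) ≡ 1 (mod 634); reducing, -297 mod 634 = 337.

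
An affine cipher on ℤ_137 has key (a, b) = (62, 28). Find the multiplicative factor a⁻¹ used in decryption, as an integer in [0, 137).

Run Euclid on (137, 62):
137 = 2×62 + 13
62 = 4×13 + 10
13 = 1×10 + 3
10 = 3×3 + 1
3 = 3×1 + 0
The gcd is 1. Working backward:
1 = 10 − 3·3
1 = −3·13 + 4·10
1 = 4·62 − 19·13
1 = −19·137 + 42·62
So 62·42 ≡ 1 (mod 137).

42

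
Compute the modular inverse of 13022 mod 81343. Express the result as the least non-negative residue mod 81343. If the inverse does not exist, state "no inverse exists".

58037

Run Euclid on (81343, 13022):
81343 = 6*13022 + 3211
13022 = 4*3211 + 178
3211 = 18*178 + 7
178 = 25*7 + 3
7 = 2*3 + 1
3 = 3*1 + 0
Since gcd(13022, 81343) = 1, back-substitute to write 1 as a combination:
1 = 7 − 2·3
1 = −2·178 + 51·7
1 = 51·3211 − 920·178
1 = −920·13022 + 3731·3211
1 = 3731·81343 − 23306·13022
Thus 13022·(-23306) ≡ 1 (mod 81343); reducing, -23306 mod 81343 = 58037.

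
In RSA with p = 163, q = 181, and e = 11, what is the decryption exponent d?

2651

φ(n) = (p−1)(q−1) = 162·180 = 29160.
Need d with 11·d ≡ 1 (mod 29160). Apply the extended Euclidean algorithm:
29160 = 2650×11 + 10
11 = 1×10 + 1
10 = 10×1 + 0
Back-substitute:
1 = 11 − 10
1 = −29160 + 2651·11
So 11·2651 ≡ 1 (mod 29160), hence d = 2651.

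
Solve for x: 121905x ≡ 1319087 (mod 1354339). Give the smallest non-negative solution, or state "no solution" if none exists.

97577

First find gcd(121905, 1354339):
1354339 = 11·121905 + 13384
121905 = 9·13384 + 1449
13384 = 9·1449 + 343
1449 = 4·343 + 77
343 = 4·77 + 35
77 = 2·35 + 7
35 = 5·7 + 0
gcd = 7 and 7 | 1319087, so solutions exist. Divide through by 7: 17415x ≡ 188441 (mod 193477).
Now find 17415⁻¹ mod 193477:
193477 = 11×17415 + 1912
17415 = 9×1912 + 207
1912 = 9×207 + 49
207 = 4×49 + 11
49 = 4×11 + 5
11 = 2×5 + 1
5 = 5×1 + 0
Back-substitute:
1 = 11 − 2·5
1 = −2·49 + 9·11
1 = 9·207 − 38·49
1 = −38·1912 + 351·207
1 = 351·17415 − 3197·1912
1 = −3197·193477 + 35518·17415
So 17415⁻¹ ≡ 35518 (mod 193477).
Then x ≡ 35518·188441 ≡ 97577 (mod 193477); the smallest non-negative solution is x = 97577.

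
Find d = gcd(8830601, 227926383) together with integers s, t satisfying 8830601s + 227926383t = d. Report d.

Euclidean algorithm:
227926383 = 25·8830601 + 7161358
8830601 = 1·7161358 + 1669243
7161358 = 4·1669243 + 484386
1669243 = 3·484386 + 216085
484386 = 2·216085 + 52216
216085 = 4·52216 + 7221
52216 = 7·7221 + 1669
7221 = 4·1669 + 545
1669 = 3·545 + 34
545 = 16·34 + 1
34 = 34·1 + 0
gcd(8830601, 227926383) = 1.
Working backward:
1 = 545 − 16·34
1 = −16·1669 + 49·545
1 = 49·7221 − 212·1669
1 = −212·52216 + 1533·7221
1 = 1533·216085 − 6344·52216
1 = −6344·484386 + 14221·216085
1 = 14221·1669243 − 49007·484386
1 = −49007·7161358 + 210249·1669243
1 = 210249·8830601 − 259256·7161358
1 = −259256·227926383 + 6691649·8830601
So 1 = (-259256)·227926383 + (6691649)·8830601.

1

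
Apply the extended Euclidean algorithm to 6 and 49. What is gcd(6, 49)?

Apply Euclid's algorithm to 49 and 6:
49 = 8·6 + 1
6 = 6·1 + 0
gcd(6, 49) = 1.
Express as a combination:
1 = 49 − 8·6
So 1 = (1)·49 + (-8)·6.

1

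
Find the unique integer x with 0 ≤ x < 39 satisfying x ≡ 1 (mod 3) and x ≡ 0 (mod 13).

13

Write x = 1 + 3·k. Then 3·k ≡ 0 − 1 ≡ 12 (mod 13).
Need 3⁻¹ mod 13. Extended Euclid on (13, 3):
13 = 4×3 + 1
3 = 3×1 + 0
Back-substitute:
1 = 13 − 4·3
3⁻¹ ≡ 9 (mod 13), so k ≡ 9·12 ≡ 4 (mod 13).
x = 1 + 3·4 = 13.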